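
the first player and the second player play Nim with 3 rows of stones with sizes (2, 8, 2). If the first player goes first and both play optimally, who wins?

Compute the nim-sum pairwise:
2 XOR 8 = 10
10 XOR 2 = 8
The nim-sum is 8 ≠ 0, so this is an N-position: the player to move can win; the first player has a winning move.

the first player wins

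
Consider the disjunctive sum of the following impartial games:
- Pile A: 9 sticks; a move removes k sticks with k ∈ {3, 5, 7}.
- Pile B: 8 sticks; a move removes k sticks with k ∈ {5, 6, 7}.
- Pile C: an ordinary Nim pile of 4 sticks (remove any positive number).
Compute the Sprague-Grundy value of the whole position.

6

Build the Grundy sequence for pile A with g(k) = mex{g(k−s) : s ∈ {3, 5, 7}, s ≤ k}:
k:     0  1  2  3  4  5  6  7  8  9
g(k):  0  0  0  1  1  1  2  2  2  3
So g(9) = 3.
For pile B, compute g(0), g(1), … with moves {5, 6, 7}:
k:     0  1  2  3  4  5  6  7  8
g(k):  0  0  0  0  0  1  1  1  1
So g(8) = 1.
Pile C is a plain Nim pile of size 4, so its Grundy value is 4.
By the Sprague-Grundy theorem, the Grundy value of a sum of independent games is the XOR of the component values.
Combined value = 3 XOR 1 XOR 4 = 6.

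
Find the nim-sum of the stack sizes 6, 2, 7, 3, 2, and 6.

4

In binary:
  110  (6)
  010  (2)
  111  (7)
  011  (3)
  010  (2)
  110  (6)
  ---
  100  (4)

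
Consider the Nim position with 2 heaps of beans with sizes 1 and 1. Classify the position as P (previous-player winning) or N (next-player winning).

P-position

In binary:
  1  (1)
  1  (1)
  -
  0  (0)
The nim-sum is 0, so this is a P-position: the player to move is in a losing position under optimal play.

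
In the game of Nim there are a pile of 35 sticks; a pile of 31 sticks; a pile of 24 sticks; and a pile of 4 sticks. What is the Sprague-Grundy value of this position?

Nim-sum: 35 ^ 31 ^ 24 ^ 4 = 32.

32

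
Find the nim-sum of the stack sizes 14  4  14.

4

Compute the nim-sum pairwise:
14 ⊕ 4 = 10
10 ⊕ 14 = 4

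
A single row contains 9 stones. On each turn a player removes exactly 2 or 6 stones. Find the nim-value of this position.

0

Build the Grundy sequence with g(k) = mex{g(k−s) : s ∈ {2, 6}, s ≤ k}:
g(0) = mex{} = 0
g(1) = mex{} = 0
g(2) = mex{0} = 1
g(3) = mex{0} = 1
g(4) = mex{1} = 0
g(5) = mex{1} = 0
g(6) = mex{0} = 1
g(7) = mex{0} = 1
g(8) = mex{1} = 0
g(9) = mex{1} = 0
So g(9) = 0.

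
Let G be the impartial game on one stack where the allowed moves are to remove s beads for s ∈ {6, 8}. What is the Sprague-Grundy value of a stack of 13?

Grundy values for subtraction set {6, 8}:
k:     0  1  2  3  4  5  6  7  8  9 10 11 12 13
g(k):  0  0  0  0  0  0  1  1  1  1  1  1  2  2
So g(13) = 2.

2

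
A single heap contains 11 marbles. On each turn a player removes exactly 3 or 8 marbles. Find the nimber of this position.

Grundy values for subtraction set {3, 8}:
g(0) = mex{} = 0
g(1) = mex{} = 0
g(2) = mex{} = 0
g(3) = mex{0} = 1
g(4) = mex{0} = 1
g(5) = mex{0} = 1
g(6) = mex{1} = 0
g(7) = mex{1} = 0
g(8) = mex{0,1} = 2
g(9) = mex{0} = 1
g(10) = mex{0} = 1
g(11) = mex{1,2} = 0
So g(11) = 0.

0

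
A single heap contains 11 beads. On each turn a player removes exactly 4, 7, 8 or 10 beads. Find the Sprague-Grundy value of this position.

Compute g(0), g(1), … for moves {4, 7, 8, 10}:
g(0) = mex{} = 0
g(1) = mex{} = 0
g(2) = mex{} = 0
g(3) = mex{} = 0
g(4) = mex{0} = 1
g(5) = mex{0} = 1
g(6) = mex{0} = 1
g(7) = mex{0} = 1
g(8) = mex{0,1} = 2
g(9) = mex{0,1} = 2
g(10) = mex{0,1} = 2
g(11) = mex{0,1} = 2
So g(11) = 2.

2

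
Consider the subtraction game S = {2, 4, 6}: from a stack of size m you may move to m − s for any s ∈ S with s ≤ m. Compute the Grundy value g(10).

1

Build the Grundy sequence with g(k) = mex{g(k−s) : s ∈ {2, 4, 6}, s ≤ k}:
g(0) = mex{} = 0
g(1) = mex{} = 0
g(2) = mex{0} = 1
g(3) = mex{0} = 1
g(4) = mex{0,1} = 2
g(5) = mex{0,1} = 2
g(6) = mex{0,1,2} = 3
g(7) = mex{0,1,2} = 3
g(8) = mex{1,2,3} = 0
g(9) = mex{1,2,3} = 0
g(10) = mex{0,2,3} = 1
So g(10) = 1.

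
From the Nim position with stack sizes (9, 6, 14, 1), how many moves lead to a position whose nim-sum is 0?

0

Bitwise XOR of the heap sizes:
  1001  (9)
  0110  (6)
  1110  (14)
  0001  (1)
  ----
  0000  (0)
The nim-sum is already 0, so every move leaves a nonzero nim-sum — there are no winning moves.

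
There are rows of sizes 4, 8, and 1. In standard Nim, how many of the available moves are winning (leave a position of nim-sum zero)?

1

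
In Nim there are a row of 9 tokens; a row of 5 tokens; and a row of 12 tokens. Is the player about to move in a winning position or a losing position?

Losing position

Compute the nim-sum pairwise:
9 ^ 5 = 12
12 ^ 12 = 0
The nim-sum is 0, so this is a P-position: the player to move is in a losing position under optimal play.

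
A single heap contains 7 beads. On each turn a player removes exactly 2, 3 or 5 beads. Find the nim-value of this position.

0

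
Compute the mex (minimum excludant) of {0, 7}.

0 is in the set but 1 is not, so the mex is 1.

1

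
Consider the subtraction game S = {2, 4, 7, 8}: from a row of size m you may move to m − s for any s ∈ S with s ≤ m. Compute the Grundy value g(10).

2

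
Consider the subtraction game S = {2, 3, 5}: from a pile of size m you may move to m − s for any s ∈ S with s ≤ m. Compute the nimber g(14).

Compute g(0), g(1), … for moves {2, 3, 5}:
k:     0  1  2  3  4  5  6  7  8  9 10 11 12 13 14
g(k):  0  0  1  1  2  2  3  0  0  1  1  2  2  3  0
So g(14) = 0.

0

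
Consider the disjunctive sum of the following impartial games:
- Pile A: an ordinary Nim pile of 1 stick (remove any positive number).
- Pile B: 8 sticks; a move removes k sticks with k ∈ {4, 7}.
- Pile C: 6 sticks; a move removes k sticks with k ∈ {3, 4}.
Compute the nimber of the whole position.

1

Pile A is a plain Nim pile of size 1, so its Grundy value is 1.
Build the Grundy sequence for pile B with g(k) = mex{g(k−s) : s ∈ {4, 7}, s ≤ k}:
k:     0  1  2  3  4  5  6  7  8
g(k):  0  0  0  0  1  1  1  1  2
So g(8) = 2.
Grundy values for pile C (subtraction set {3, 4}):
g(0) = mex{} = 0
g(1) = mex{} = 0
g(2) = mex{} = 0
g(3) = mex{0} = 1
g(4) = mex{0} = 1
g(5) = mex{0} = 1
g(6) = mex{0,1} = 2
So g(6) = 2.
The value of a disjunctive sum is the nim-sum of the parts.
Combined value = 1 XOR 2 XOR 2 = 1.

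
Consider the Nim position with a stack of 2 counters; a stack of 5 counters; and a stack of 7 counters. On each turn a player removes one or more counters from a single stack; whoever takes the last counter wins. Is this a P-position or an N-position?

Compute the nim-sum pairwise:
2 ⊕ 5 = 7
7 ⊕ 7 = 0
The nim-sum is 0, so this is a P-position: the player to move is in a losing position under optimal play.

P-position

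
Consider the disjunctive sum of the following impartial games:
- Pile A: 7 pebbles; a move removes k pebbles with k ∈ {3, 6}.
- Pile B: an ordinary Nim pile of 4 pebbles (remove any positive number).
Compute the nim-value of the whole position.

6

For pile A, compute g(0), g(1), … with moves {3, 6}:
k:     0  1  2  3  4  5  6  7
g(k):  0  0  0  1  1  1  2  2
So g(7) = 2.
Pile B is a plain Nim pile of size 4, so its Grundy value is 4.
The value of a disjunctive sum is the nim-sum of the parts.
Combined value = 2 XOR 4 = 6.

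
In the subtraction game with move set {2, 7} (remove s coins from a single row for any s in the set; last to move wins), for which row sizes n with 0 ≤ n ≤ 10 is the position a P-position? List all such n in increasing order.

0, 1, 4, 5, 9, 10

Build the Grundy sequence with g(k) = mex{g(k−s) : s ∈ {2, 7}, s ≤ k}:
k:     0  1  2  3  4  5  6  7  8  9 10
g(k):  0  0  1  1  0  0  1  1  2  0  0
The P-positions (g = 0) in 0..10 are 0, 1, 4, 5, 9, 10.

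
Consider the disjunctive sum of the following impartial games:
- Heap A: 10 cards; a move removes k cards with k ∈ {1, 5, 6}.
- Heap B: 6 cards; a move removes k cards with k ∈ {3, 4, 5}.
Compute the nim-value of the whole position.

0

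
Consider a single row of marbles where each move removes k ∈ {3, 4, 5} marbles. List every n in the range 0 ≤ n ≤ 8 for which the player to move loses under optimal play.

0, 1, 2, 8

Compute g(0), g(1), … for moves {3, 4, 5}:
g(0) = mex{} = 0
g(1) = mex{} = 0
g(2) = mex{} = 0
g(3) = mex{0} = 1
g(4) = mex{0} = 1
g(5) = mex{0} = 1
g(6) = mex{0,1} = 2
g(7) = mex{0,1} = 2
g(8) = mex{1} = 0
The P-positions (g = 0) in 0..8 are 0, 1, 2, 8.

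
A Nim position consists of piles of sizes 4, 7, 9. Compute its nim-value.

10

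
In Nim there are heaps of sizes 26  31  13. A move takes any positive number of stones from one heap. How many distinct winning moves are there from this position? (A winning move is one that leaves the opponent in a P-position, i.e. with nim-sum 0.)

Bitwise XOR of the heap sizes:
  11010  (26)
  11111  (31)
  01101  (13)
  -----
  01000  (8)
The overall nim-sum is X = 8. A heap of size p has a winning move iff p XOR X < p (reduce it to p XOR X).
  26: 26 XOR 8 = 18 < 26 — winning move (to 18).
  31: 31 XOR 8 = 23 < 31 — winning move (to 23).
  13: 13 XOR 8 = 5 < 13 — winning move (to 5).
That gives 3 winning moves.

3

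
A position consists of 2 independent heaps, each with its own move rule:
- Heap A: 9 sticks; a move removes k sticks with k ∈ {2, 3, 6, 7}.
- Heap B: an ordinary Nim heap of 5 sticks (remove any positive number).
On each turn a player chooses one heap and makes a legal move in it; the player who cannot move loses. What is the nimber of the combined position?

Grundy values for heap A (subtraction set {2, 3, 6, 7}):
g(0) = mex{} = 0
g(1) = mex{} = 0
g(2) = mex{0} = 1
g(3) = mex{0} = 1
g(4) = mex{0,1} = 2
g(5) = mex{1} = 0
g(6) = mex{0,1,2} = 3
g(7) = mex{0,2} = 1
g(8) = mex{0,1,3} = 2
g(9) = mex{1,3} = 0
So g(9) = 0.
Heap B is a plain Nim heap of size 5, so its Grundy value is 5.
The value of a disjunctive sum is the nim-sum of the parts.
Combined value = 0 ⊕ 5 = 5.

5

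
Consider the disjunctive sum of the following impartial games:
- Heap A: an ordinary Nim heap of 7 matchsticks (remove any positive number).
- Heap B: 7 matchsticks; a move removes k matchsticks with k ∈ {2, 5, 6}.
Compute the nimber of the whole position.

Heap A is a plain Nim heap of size 7, so its Grundy value is 7.
For heap B, compute g(0), g(1), … with moves {2, 5, 6}:
g(0) = mex{} = 0
g(1) = mex{} = 0
g(2) = mex{0} = 1
g(3) = mex{0} = 1
g(4) = mex{1} = 0
g(5) = mex{0,1} = 2
g(6) = mex{0} = 1
g(7) = mex{0,1,2} = 3
So g(7) = 3.
By the Sprague-Grundy theorem, the Grundy value of a sum of independent games is the XOR of the component values.
Combined value = 7 ⊕ 3 = 4.

4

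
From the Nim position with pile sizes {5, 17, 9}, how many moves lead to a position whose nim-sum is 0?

1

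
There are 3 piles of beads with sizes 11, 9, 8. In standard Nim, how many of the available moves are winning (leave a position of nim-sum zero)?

Compute the nim-sum pairwise:
11 XOR 9 = 2
2 XOR 8 = 10
The overall nim-sum is X = 10. A pile of size p has a winning move iff p XOR X < p (reduce it to p XOR X).
  11: 11 XOR 10 = 1 < 11 — winning move (to 1).
  9: 9 XOR 10 = 3 < 9 — winning move (to 3).
  8: 8 XOR 10 = 2 < 8 — winning move (to 2).
That gives 3 winning moves.

3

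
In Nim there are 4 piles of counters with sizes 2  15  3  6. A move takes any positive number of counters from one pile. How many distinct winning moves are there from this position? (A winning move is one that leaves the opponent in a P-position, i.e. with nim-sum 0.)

1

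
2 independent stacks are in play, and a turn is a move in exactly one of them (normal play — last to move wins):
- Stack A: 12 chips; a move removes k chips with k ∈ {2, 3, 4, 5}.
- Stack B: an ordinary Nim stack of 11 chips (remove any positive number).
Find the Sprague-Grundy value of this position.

9

Build the Grundy sequence for stack A with g(k) = mex{g(k−s) : s ∈ {2, 3, 4, 5}, s ≤ k}:
g(0) = mex{} = 0
g(1) = mex{} = 0
g(2) = mex{0} = 1
g(3) = mex{0} = 1
g(4) = mex{0,1} = 2
g(5) = mex{0,1} = 2
g(6) = mex{0,1,2} = 3
g(7) = mex{1,2} = 0
g(8) = mex{1,2,3} = 0
g(9) = mex{0,2,3} = 1
g(10) = mex{0,2,3} = 1
g(11) = mex{0,1,3} = 2
g(12) = mex{0,1} = 2
So g(12) = 2.
Stack B is a plain Nim stack of size 11, so its Grundy value is 11.
By the Sprague-Grundy theorem, the Grundy value of a sum of independent games is the XOR of the component values.
Combined value = 2 ⊕ 11 = 9.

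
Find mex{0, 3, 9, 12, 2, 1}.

The values 0, 1, 2, 3 are all present; 4 is the first non-negative integer missing from the set.

4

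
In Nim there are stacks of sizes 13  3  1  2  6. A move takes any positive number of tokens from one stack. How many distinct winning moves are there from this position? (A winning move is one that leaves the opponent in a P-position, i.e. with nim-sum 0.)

1

Nim-sum: 13 XOR 3 XOR 1 XOR 2 XOR 6 = 11.
The overall nim-sum is X = 11. A stack of size p has a winning move iff p XOR X < p (reduce it to p XOR X).
  13: 13 XOR 11 = 6 < 13 — winning move (to 6).
  3: 3 XOR 11 = 8 ≥ 3 — no move.
  1: 1 XOR 11 = 10 ≥ 1 — no move.
  2: 2 XOR 11 = 9 ≥ 2 — no move.
  6: 6 XOR 11 = 13 ≥ 6 — no move.
That gives 1 winning move.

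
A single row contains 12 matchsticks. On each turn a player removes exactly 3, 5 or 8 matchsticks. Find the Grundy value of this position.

0

Compute g(0), g(1), … for moves {3, 5, 8}:
k:     0  1  2  3  4  5  6  7  8  9 10 11 12
g(k):  0  0  0  1  1  1  2  2  2  3  3  0  0
So g(12) = 0.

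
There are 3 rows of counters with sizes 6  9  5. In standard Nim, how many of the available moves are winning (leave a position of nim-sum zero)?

Compute the nim-sum pairwise:
6 ^ 9 = 15
15 ^ 5 = 10
The overall nim-sum is X = 10. A row of size p has a winning move iff p XOR X < p (reduce it to p XOR X).
  6: 6 XOR 10 = 12 ≥ 6 — no move.
  9: 9 XOR 10 = 3 < 9 — winning move (to 3).
  5: 5 XOR 10 = 15 ≥ 5 — no move.
That gives 1 winning move.

1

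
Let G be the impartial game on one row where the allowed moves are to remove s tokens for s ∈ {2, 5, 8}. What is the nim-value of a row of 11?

0

Compute g(0), g(1), … for moves {2, 5, 8}:
g(0) = mex{} = 0
g(1) = mex{} = 0
g(2) = mex{0} = 1
g(3) = mex{0} = 1
g(4) = mex{1} = 0
g(5) = mex{0,1} = 2
g(6) = mex{0} = 1
g(7) = mex{1,2} = 0
g(8) = mex{0,1} = 2
g(9) = mex{0} = 1
g(10) = mex{1,2} = 0
g(11) = mex{1} = 0
So g(11) = 0.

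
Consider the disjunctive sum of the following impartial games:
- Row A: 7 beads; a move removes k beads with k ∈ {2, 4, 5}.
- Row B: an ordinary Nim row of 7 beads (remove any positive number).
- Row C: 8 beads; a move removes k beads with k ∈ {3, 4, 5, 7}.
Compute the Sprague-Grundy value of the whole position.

Grundy values for row A (subtraction set {2, 4, 5}):
g(0) = mex{} = 0
g(1) = mex{} = 0
g(2) = mex{0} = 1
g(3) = mex{0} = 1
g(4) = mex{0,1} = 2
g(5) = mex{0,1} = 2
g(6) = mex{0,1,2} = 3
g(7) = mex{1,2} = 0
So g(7) = 0.
Row B is a plain Nim row of size 7, so its Grundy value is 7.
For row C, compute g(0), g(1), … with moves {3, 4, 5, 7}:
k:     0  1  2  3  4  5  6  7  8
g(k):  0  0  0  1  1  1  2  2  2
So g(8) = 2.
The value of a disjunctive sum is the nim-sum of the parts.
Combined value = 0 ⊕ 7 ⊕ 2 = 5.

5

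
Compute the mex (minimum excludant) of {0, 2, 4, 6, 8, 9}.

0 is in the set but 1 is not, so the mex is 1.

1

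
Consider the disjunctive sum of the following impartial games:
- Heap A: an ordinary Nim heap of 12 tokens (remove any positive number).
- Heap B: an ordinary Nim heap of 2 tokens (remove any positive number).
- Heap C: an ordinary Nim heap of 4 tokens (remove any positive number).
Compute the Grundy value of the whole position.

10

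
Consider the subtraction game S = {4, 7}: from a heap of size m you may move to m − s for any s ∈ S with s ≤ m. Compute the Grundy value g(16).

1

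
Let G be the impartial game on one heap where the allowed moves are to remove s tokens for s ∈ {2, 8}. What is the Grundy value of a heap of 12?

1

Grundy values for subtraction set {2, 8}:
g(0) = mex{} = 0
g(1) = mex{} = 0
g(2) = mex{0} = 1
g(3) = mex{0} = 1
g(4) = mex{1} = 0
g(5) = mex{1} = 0
g(6) = mex{0} = 1
g(7) = mex{0} = 1
g(8) = mex{0,1} = 2
g(9) = mex{0,1} = 2
g(10) = mex{1,2} = 0
g(11) = mex{1,2} = 0
g(12) = mex{0} = 1
So g(12) = 1.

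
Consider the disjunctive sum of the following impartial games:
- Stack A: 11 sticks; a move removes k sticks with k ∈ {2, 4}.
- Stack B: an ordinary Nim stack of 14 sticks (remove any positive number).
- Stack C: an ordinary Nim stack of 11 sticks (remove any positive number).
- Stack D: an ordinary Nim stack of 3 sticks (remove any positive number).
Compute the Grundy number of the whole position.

4

For stack A, compute g(0), g(1), … with moves {2, 4}:
g(0) = mex{} = 0
g(1) = mex{} = 0
g(2) = mex{0} = 1
g(3) = mex{0} = 1
g(4) = mex{0,1} = 2
g(5) = mex{0,1} = 2
g(6) = mex{1,2} = 0
g(7) = mex{1,2} = 0
g(8) = mex{0,2} = 1
g(9) = mex{0,2} = 1
g(10) = mex{0,1} = 2
g(11) = mex{0,1} = 2
So g(11) = 2.
Stack B is a plain Nim stack of size 14, so its Grundy value is 14.
Stack C is a plain Nim stack of size 11, so its Grundy value is 11.
Stack D is a plain Nim stack of size 3, so its Grundy value is 3.
The value of a disjunctive sum is the nim-sum of the parts.
Combined value = 2 ⊕ 14 ⊕ 11 ⊕ 3 = 4.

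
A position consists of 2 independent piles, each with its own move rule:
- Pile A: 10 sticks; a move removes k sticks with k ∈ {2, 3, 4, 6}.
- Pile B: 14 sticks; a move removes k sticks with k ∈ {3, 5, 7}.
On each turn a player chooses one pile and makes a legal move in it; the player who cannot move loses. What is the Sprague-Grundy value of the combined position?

0

For pile A, compute g(0), g(1), … with moves {2, 3, 4, 6}:
g(0) = mex{} = 0
g(1) = mex{} = 0
g(2) = mex{0} = 1
g(3) = mex{0} = 1
g(4) = mex{0,1} = 2
g(5) = mex{0,1} = 2
g(6) = mex{0,1,2} = 3
g(7) = mex{0,1,2} = 3
g(8) = mex{1,2,3} = 0
g(9) = mex{1,2,3} = 0
g(10) = mex{0,2,3} = 1
So g(10) = 1.
For pile B, compute g(0), g(1), … with moves {3, 5, 7}:
g(0) = mex{} = 0
g(1) = mex{} = 0
g(2) = mex{} = 0
g(3) = mex{0} = 1
g(4) = mex{0} = 1
g(5) = mex{0} = 1
g(6) = mex{0,1} = 2
g(7) = mex{0,1} = 2
g(8) = mex{0,1} = 2
g(9) = mex{0,1,2} = 3
g(10) = mex{1,2} = 0
g(11) = mex{1,2} = 0
g(12) = mex{1,2,3} = 0
g(13) = mex{0,2} = 1
g(14) = mex{0,2,3} = 1
So g(14) = 1.
By the Sprague-Grundy theorem, the Grundy value of a sum of independent games is the XOR of the component values.
Combined value = 1 XOR 1 = 0.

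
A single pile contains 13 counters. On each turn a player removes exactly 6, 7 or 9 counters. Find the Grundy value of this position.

Compute g(0), g(1), … for moves {6, 7, 9}:
g(0) = mex{} = 0
g(1) = mex{} = 0
g(2) = mex{} = 0
g(3) = mex{} = 0
g(4) = mex{} = 0
g(5) = mex{} = 0
g(6) = mex{0} = 1
g(7) = mex{0} = 1
g(8) = mex{0} = 1
g(9) = mex{0} = 1
g(10) = mex{0} = 1
g(11) = mex{0} = 1
g(12) = mex{0,1} = 2
g(13) = mex{0,1} = 2
So g(13) = 2.

2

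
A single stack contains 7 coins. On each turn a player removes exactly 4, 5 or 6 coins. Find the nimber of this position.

1

Build the Grundy sequence with g(k) = mex{g(k−s) : s ∈ {4, 5, 6}, s ≤ k}:
k:     0  1  2  3  4  5  6  7
g(k):  0  0  0  0  1  1  1  1
So g(7) = 1.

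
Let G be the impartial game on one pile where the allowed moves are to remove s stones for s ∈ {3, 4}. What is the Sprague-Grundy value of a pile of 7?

0

Compute g(0), g(1), … for moves {3, 4}:
g(0) = mex{} = 0
g(1) = mex{} = 0
g(2) = mex{} = 0
g(3) = mex{0} = 1
g(4) = mex{0} = 1
g(5) = mex{0} = 1
g(6) = mex{0,1} = 2
g(7) = mex{1} = 0
So g(7) = 0.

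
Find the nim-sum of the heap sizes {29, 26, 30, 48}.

41

Nim-sum: 29 XOR 26 XOR 30 XOR 48 = 41.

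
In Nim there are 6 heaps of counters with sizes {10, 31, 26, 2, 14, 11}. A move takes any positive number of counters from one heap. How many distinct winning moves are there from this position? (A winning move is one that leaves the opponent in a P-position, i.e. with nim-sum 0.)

5

In binary:
  01010  (10)
  11111  (31)
  11010  (26)
  00010  (2)
  01110  (14)
  01011  (11)
  -----
  01000  (8)
The overall nim-sum is X = 8. A heap of size p has a winning move iff p XOR X < p (reduce it to p XOR X).
  10: 10 XOR 8 = 2 < 10 — winning move (to 2).
  31: 31 XOR 8 = 23 < 31 — winning move (to 23).
  26: 26 XOR 8 = 18 < 26 — winning move (to 18).
  2: 2 XOR 8 = 10 ≥ 2 — no move.
  14: 14 XOR 8 = 6 < 14 — winning move (to 6).
  11: 11 XOR 8 = 3 < 11 — winning move (to 3).
That gives 5 winning moves.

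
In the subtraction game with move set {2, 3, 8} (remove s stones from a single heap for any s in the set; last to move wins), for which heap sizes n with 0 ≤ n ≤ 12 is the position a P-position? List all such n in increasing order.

0, 1, 5, 6, 10, 11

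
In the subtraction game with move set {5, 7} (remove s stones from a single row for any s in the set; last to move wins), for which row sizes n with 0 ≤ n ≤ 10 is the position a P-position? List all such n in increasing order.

0, 1, 2, 3, 4

Grundy values for subtraction set {5, 7}:
k:     0  1  2  3  4  5  6  7  8  9 10
g(k):  0  0  0  0  0  1  1  1  1  1  2
The P-positions (g = 0) in 0..10 are 0, 1, 2, 3, 4.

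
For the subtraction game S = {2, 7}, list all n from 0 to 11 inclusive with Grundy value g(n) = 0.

0, 1, 4, 5, 9, 10

Build the Grundy sequence with g(k) = mex{g(k−s) : s ∈ {2, 7}, s ≤ k}:
g(0) = mex{} = 0
g(1) = mex{} = 0
g(2) = mex{0} = 1
g(3) = mex{0} = 1
g(4) = mex{1} = 0
g(5) = mex{1} = 0
g(6) = mex{0} = 1
g(7) = mex{0} = 1
g(8) = mex{0,1} = 2
g(9) = mex{1} = 0
g(10) = mex{1,2} = 0
g(11) = mex{0} = 1
The P-positions (g = 0) in 0..11 are 0, 1, 4, 5, 9, 10.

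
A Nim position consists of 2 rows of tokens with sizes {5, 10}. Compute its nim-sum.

Nim-sum: 5 ^ 10 = 15.

15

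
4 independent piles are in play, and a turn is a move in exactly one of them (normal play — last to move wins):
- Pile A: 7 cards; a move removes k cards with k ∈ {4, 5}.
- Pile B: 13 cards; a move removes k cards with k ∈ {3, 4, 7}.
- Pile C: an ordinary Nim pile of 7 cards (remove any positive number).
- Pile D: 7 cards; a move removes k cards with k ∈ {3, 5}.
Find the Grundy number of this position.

5

For pile A, compute g(0), g(1), … with moves {4, 5}:
g(0) = mex{} = 0
g(1) = mex{} = 0
g(2) = mex{} = 0
g(3) = mex{} = 0
g(4) = mex{0} = 1
g(5) = mex{0} = 1
g(6) = mex{0} = 1
g(7) = mex{0} = 1
So g(7) = 1.
Grundy values for pile B (subtraction set {3, 4, 7}):
g(0) = mex{} = 0
g(1) = mex{} = 0
g(2) = mex{} = 0
g(3) = mex{0} = 1
g(4) = mex{0} = 1
g(5) = mex{0} = 1
g(6) = mex{0,1} = 2
g(7) = mex{0,1} = 2
g(8) = mex{0,1} = 2
g(9) = mex{0,1,2} = 3
g(10) = mex{1,2} = 0
g(11) = mex{1,2} = 0
g(12) = mex{1,2,3} = 0
g(13) = mex{0,2,3} = 1
So g(13) = 1.
Pile C is a plain Nim pile of size 7, so its Grundy value is 7.
For pile D, compute g(0), g(1), … with moves {3, 5}:
k:     0  1  2  3  4  5  6  7
g(k):  0  0  0  1  1  1  2  2
So g(7) = 2.
By the Sprague-Grundy theorem, the Grundy value of a sum of independent games is the XOR of the component values.
Combined value = 1 ⊕ 1 ⊕ 7 ⊕ 2 = 5.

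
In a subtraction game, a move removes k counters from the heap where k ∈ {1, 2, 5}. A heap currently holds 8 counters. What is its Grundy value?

Grundy values for subtraction set {1, 2, 5}:
g(0) = mex{} = 0
g(1) = mex{0} = 1
g(2) = mex{0,1} = 2
g(3) = mex{1,2} = 0
g(4) = mex{0,2} = 1
g(5) = mex{0,1} = 2
g(6) = mex{1,2} = 0
g(7) = mex{0,2} = 1
g(8) = mex{0,1} = 2
So g(8) = 2.

2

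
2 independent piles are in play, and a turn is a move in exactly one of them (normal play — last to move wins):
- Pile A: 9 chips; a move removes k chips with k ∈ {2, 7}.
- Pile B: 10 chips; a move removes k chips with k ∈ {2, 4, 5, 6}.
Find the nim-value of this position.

1

For pile A, compute g(0), g(1), … with moves {2, 7}:
k:     0  1  2  3  4  5  6  7  8  9
g(k):  0  0  1  1  0  0  1  1  2  0
So g(9) = 0.
Grundy values for pile B (subtraction set {2, 4, 5, 6}):
g(0) = mex{} = 0
g(1) = mex{} = 0
g(2) = mex{0} = 1
g(3) = mex{0} = 1
g(4) = mex{0,1} = 2
g(5) = mex{0,1} = 2
g(6) = mex{0,1,2} = 3
g(7) = mex{0,1,2} = 3
g(8) = mex{1,2,3} = 0
g(9) = mex{1,2,3} = 0
g(10) = mex{0,2,3} = 1
So g(10) = 1.
By the Sprague-Grundy theorem, the Grundy value of a sum of independent games is the XOR of the component values.
Combined value = 0 XOR 1 = 1.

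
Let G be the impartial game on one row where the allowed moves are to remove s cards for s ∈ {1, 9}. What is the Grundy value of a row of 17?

Compute g(0), g(1), … for moves {1, 9}:
k:     0  1  2  3  4  5  6  7  8  9 10 11 12 13 14 15 16 17
g(k):  0  1  0  1  0  1  0  1  0  1  0  1  0  1  0  1  0  1
So g(17) = 1.

1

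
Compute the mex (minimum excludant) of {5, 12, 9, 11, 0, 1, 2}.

3

The values 0, 1, 2 are all present; 3 is the first non-negative integer missing from the set.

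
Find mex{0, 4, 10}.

1

0 is in the set but 1 is not, so the mex is 1.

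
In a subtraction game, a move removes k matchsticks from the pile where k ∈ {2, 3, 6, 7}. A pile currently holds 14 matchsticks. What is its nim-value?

0

Compute g(0), g(1), … for moves {2, 3, 6, 7}:
g(0) = mex{} = 0
g(1) = mex{} = 0
g(2) = mex{0} = 1
g(3) = mex{0} = 1
g(4) = mex{0,1} = 2
g(5) = mex{1} = 0
g(6) = mex{0,1,2} = 3
g(7) = mex{0,2} = 1
g(8) = mex{0,1,3} = 2
g(9) = mex{1,3} = 0
g(10) = mex{1,2} = 0
g(11) = mex{0,2} = 1
g(12) = mex{0,3} = 1
g(13) = mex{0,1,3} = 2
g(14) = mex{1,2} = 0
So g(14) = 0.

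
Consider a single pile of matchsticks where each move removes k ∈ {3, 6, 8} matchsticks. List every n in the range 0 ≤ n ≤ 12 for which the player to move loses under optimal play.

Compute g(0), g(1), … for moves {3, 6, 8}:
g(0) = mex{} = 0
g(1) = mex{} = 0
g(2) = mex{} = 0
g(3) = mex{0} = 1
g(4) = mex{0} = 1
g(5) = mex{0} = 1
g(6) = mex{0,1} = 2
g(7) = mex{0,1} = 2
g(8) = mex{0,1} = 2
g(9) = mex{0,1,2} = 3
g(10) = mex{0,1,2} = 3
g(11) = mex{1,2} = 0
g(12) = mex{1,2,3} = 0
The P-positions (g = 0) in 0..12 are 0, 1, 2, 11, 12.

0, 1, 2, 11, 12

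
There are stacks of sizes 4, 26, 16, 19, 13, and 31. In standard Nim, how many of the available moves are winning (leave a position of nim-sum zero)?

3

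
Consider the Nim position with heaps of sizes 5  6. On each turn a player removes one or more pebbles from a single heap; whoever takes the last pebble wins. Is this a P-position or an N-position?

N-position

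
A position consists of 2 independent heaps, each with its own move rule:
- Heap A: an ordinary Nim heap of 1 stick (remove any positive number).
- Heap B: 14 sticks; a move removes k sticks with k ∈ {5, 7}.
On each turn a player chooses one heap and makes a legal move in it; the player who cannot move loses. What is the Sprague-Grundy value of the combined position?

Heap A is a plain Nim heap of size 1, so its Grundy value is 1.
Build the Grundy sequence for heap B with g(k) = mex{g(k−s) : s ∈ {5, 7}, s ≤ k}:
g(0) = mex{} = 0
g(1) = mex{} = 0
g(2) = mex{} = 0
g(3) = mex{} = 0
g(4) = mex{} = 0
g(5) = mex{0} = 1
g(6) = mex{0} = 1
g(7) = mex{0} = 1
g(8) = mex{0} = 1
g(9) = mex{0} = 1
g(10) = mex{0,1} = 2
g(11) = mex{0,1} = 2
g(12) = mex{1} = 0
g(13) = mex{1} = 0
g(14) = mex{1} = 0
So g(14) = 0.
By the Sprague-Grundy theorem, the Grundy value of a sum of independent games is the XOR of the component values.
Combined value = 1 XOR 0 = 1.

1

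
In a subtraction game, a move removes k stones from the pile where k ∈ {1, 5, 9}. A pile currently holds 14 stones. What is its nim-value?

0

Grundy values for subtraction set {1, 5, 9}:
k:     0  1  2  3  4  5  6  7  8  9 10 11 12 13 14
g(k):  0  1  0  1  0  1  0  1  0  1  0  1  0  1  0
So g(14) = 0.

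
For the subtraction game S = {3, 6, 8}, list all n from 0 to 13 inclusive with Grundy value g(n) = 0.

Grundy values for subtraction set {3, 6, 8}:
g(0) = mex{} = 0
g(1) = mex{} = 0
g(2) = mex{} = 0
g(3) = mex{0} = 1
g(4) = mex{0} = 1
g(5) = mex{0} = 1
g(6) = mex{0,1} = 2
g(7) = mex{0,1} = 2
g(8) = mex{0,1} = 2
g(9) = mex{0,1,2} = 3
g(10) = mex{0,1,2} = 3
g(11) = mex{1,2} = 0
g(12) = mex{1,2,3} = 0
g(13) = mex{1,2,3} = 0
The P-positions (g = 0) in 0..13 are 0, 1, 2, 11, 12, 13.

0, 1, 2, 11, 12, 13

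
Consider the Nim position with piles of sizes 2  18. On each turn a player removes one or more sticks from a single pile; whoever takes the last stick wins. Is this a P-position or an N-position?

N-position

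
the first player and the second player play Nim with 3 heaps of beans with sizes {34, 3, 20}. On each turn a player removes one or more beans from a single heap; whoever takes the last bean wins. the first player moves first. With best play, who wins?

In binary:
  100010  (34)
  000011  (3)
  010100  (20)
  ------
  110101  (53)
The nim-sum is 53 ≠ 0, so this is an N-position: the player to move can win; the first player has a winning move.

the first player wins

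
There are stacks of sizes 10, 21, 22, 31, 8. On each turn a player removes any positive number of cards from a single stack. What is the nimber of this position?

Compute the nim-sum pairwise:
10 ^ 21 = 31
31 ^ 22 = 9
9 ^ 31 = 22
22 ^ 8 = 30

30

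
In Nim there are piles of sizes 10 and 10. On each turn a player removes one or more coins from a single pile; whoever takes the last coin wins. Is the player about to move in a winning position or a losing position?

Compute the nim-sum pairwise:
10 XOR 10 = 0
The nim-sum is 0, so this is a P-position: the player to move is in a losing position under optimal play.

Losing position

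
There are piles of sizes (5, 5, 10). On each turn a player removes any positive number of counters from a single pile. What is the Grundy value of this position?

10

Bitwise XOR of the heap sizes:
  0101  (5)
  0101  (5)
  1010  (10)
  ----
  1010  (10)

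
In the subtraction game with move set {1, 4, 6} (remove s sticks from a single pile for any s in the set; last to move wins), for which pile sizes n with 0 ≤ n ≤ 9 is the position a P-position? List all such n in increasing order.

0, 2, 5, 7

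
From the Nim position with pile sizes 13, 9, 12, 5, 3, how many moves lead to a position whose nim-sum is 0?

3

In binary:
  1101  (13)
  1001  (9)
  1100  (12)
  0101  (5)
  0011  (3)
  ----
  1110  (14)
The overall nim-sum is X = 14. A pile of size p has a winning move iff p XOR X < p (reduce it to p XOR X).
  13: 13 XOR 14 = 3 < 13 — winning move (to 3).
  9: 9 XOR 14 = 7 < 9 — winning move (to 7).
  12: 12 XOR 14 = 2 < 12 — winning move (to 2).
  5: 5 XOR 14 = 11 ≥ 5 — no move.
  3: 3 XOR 14 = 13 ≥ 3 — no move.
That gives 3 winning moves.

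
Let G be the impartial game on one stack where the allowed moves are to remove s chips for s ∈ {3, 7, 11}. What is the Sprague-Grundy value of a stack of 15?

0

Build the Grundy sequence with g(k) = mex{g(k−s) : s ∈ {3, 7, 11}, s ≤ k}:
k:     0  1  2  3  4  5  6  7  8  9 10 11 12 13 14 15
g(k):  0  0  0  1  1  1  0  2  2  1  0  3  2  1  0  0
So g(15) = 0.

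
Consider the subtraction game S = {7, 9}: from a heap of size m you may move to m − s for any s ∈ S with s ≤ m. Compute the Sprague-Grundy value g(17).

0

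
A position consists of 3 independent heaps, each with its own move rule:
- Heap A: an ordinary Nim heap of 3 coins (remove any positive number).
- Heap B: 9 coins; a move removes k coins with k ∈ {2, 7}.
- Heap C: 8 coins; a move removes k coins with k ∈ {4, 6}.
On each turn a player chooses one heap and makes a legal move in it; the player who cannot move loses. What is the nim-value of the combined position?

Heap A is a plain Nim heap of size 3, so its Grundy value is 3.
For heap B, compute g(0), g(1), … with moves {2, 7}:
g(0) = mex{} = 0
g(1) = mex{} = 0
g(2) = mex{0} = 1
g(3) = mex{0} = 1
g(4) = mex{1} = 0
g(5) = mex{1} = 0
g(6) = mex{0} = 1
g(7) = mex{0} = 1
g(8) = mex{0,1} = 2
g(9) = mex{1} = 0
So g(9) = 0.
Grundy values for heap C (subtraction set {4, 6}):
g(0) = mex{} = 0
g(1) = mex{} = 0
g(2) = mex{} = 0
g(3) = mex{} = 0
g(4) = mex{0} = 1
g(5) = mex{0} = 1
g(6) = mex{0} = 1
g(7) = mex{0} = 1
g(8) = mex{0,1} = 2
So g(8) = 2.
By the Sprague-Grundy theorem, the Grundy value of a sum of independent games is the XOR of the component values.
Combined value = 3 XOR 0 XOR 2 = 1.

1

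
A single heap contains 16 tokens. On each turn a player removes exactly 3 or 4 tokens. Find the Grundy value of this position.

0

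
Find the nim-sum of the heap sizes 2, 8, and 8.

Compute the nim-sum pairwise:
2 ⊕ 8 = 10
10 ⊕ 8 = 2

2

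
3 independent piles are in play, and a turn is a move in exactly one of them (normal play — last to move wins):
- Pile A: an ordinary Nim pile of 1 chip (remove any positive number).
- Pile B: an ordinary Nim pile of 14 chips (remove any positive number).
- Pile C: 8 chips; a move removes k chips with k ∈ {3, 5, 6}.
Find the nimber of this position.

Pile A is a plain Nim pile of size 1, so its Grundy value is 1.
Pile B is a plain Nim pile of size 14, so its Grundy value is 14.
Grundy values for pile C (subtraction set {3, 5, 6}):
g(0) = mex{} = 0
g(1) = mex{} = 0
g(2) = mex{} = 0
g(3) = mex{0} = 1
g(4) = mex{0} = 1
g(5) = mex{0} = 1
g(6) = mex{0,1} = 2
g(7) = mex{0,1} = 2
g(8) = mex{0,1} = 2
So g(8) = 2.
The value of a disjunctive sum is the nim-sum of the parts.
Combined value = 1 ⊕ 14 ⊕ 2 = 13.

13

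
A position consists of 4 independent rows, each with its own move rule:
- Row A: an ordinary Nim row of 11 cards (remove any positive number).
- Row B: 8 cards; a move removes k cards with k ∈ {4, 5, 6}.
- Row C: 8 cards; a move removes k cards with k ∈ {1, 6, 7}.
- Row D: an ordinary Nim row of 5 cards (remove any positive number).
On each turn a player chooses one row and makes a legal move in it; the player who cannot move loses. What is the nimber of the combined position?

Row A is a plain Nim row of size 11, so its Grundy value is 11.
For row B, compute g(0), g(1), … with moves {4, 5, 6}:
k:     0  1  2  3  4  5  6  7  8
g(k):  0  0  0  0  1  1  1  1  2
So g(8) = 2.
Build the Grundy sequence for row C with g(k) = mex{g(k−s) : s ∈ {1, 6, 7}, s ≤ k}:
g(0) = mex{} = 0
g(1) = mex{0} = 1
g(2) = mex{1} = 0
g(3) = mex{0} = 1
g(4) = mex{1} = 0
g(5) = mex{0} = 1
g(6) = mex{0,1} = 2
g(7) = mex{0,1,2} = 3
g(8) = mex{0,1,3} = 2
So g(8) = 2.
Row D is a plain Nim row of size 5, so its Grundy value is 5.
The value of a disjunctive sum is the nim-sum of the parts.
Combined value = 11 ⊕ 2 ⊕ 2 ⊕ 5 = 14.

14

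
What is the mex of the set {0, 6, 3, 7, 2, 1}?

4

The values 0, 1, 2, 3 are all present; 4 is the first non-negative integer missing from the set.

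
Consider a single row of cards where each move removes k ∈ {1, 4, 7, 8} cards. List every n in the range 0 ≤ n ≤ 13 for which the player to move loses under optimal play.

0, 2, 5, 11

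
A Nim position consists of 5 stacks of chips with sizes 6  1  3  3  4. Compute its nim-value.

3

Nim-sum: 6 ⊕ 1 ⊕ 3 ⊕ 3 ⊕ 4 = 3.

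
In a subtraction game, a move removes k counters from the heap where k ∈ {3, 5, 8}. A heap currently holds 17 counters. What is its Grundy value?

2

Grundy values for subtraction set {3, 5, 8}:
k:     0  1  2  3  4  5  6  7  8  9 10 11 12 13 14 15 16 17
g(k):  0  0  0  1  1  1  2  2  2  3  3  0  0  0  1  1  1  2
So g(17) = 2.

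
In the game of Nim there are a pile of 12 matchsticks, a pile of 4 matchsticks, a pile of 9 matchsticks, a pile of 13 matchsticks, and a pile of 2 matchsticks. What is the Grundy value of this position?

14

Compute the nim-sum pairwise:
12 XOR 4 = 8
8 XOR 9 = 1
1 XOR 13 = 12
12 XOR 2 = 14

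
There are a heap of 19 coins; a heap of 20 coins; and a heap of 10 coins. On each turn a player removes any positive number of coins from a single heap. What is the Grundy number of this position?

13

In binary:
  10011  (19)
  10100  (20)
  01010  (10)
  -----
  01101  (13)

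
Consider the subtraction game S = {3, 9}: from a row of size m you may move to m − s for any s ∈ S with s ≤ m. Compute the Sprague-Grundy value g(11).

1

Compute g(0), g(1), … for moves {3, 9}:
g(0) = mex{} = 0
g(1) = mex{} = 0
g(2) = mex{} = 0
g(3) = mex{0} = 1
g(4) = mex{0} = 1
g(5) = mex{0} = 1
g(6) = mex{1} = 0
g(7) = mex{1} = 0
g(8) = mex{1} = 0
g(9) = mex{0} = 1
g(10) = mex{0} = 1
g(11) = mex{0} = 1
So g(11) = 1.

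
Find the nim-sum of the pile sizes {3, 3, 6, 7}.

1

In binary:
  011  (3)
  011  (3)
  110  (6)
  111  (7)
  ---
  001  (1)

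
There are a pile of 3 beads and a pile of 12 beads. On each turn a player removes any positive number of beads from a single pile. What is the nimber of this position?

Bitwise XOR of the heap sizes:
  0011  (3)
  1100  (12)
  ----
  1111  (15)

15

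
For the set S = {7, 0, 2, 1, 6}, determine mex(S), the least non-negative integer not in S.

3

The values 0, 1, 2 are all present; 3 is the first non-negative integer missing from the set.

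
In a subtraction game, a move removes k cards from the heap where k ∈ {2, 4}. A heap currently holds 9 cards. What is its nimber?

Compute g(0), g(1), … for moves {2, 4}:
g(0) = mex{} = 0
g(1) = mex{} = 0
g(2) = mex{0} = 1
g(3) = mex{0} = 1
g(4) = mex{0,1} = 2
g(5) = mex{0,1} = 2
g(6) = mex{1,2} = 0
g(7) = mex{1,2} = 0
g(8) = mex{0,2} = 1
g(9) = mex{0,2} = 1
So g(9) = 1.

1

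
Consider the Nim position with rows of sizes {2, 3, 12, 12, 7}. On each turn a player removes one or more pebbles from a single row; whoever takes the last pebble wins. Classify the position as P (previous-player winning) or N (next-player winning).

N-position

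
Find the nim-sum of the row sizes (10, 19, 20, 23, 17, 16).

27

Nim-sum: 10 XOR 19 XOR 20 XOR 23 XOR 17 XOR 16 = 27.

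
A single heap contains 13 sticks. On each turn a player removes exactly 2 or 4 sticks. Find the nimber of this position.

Build the Grundy sequence with g(k) = mex{g(k−s) : s ∈ {2, 4}, s ≤ k}:
g(0) = mex{} = 0
g(1) = mex{} = 0
g(2) = mex{0} = 1
g(3) = mex{0} = 1
g(4) = mex{0,1} = 2
g(5) = mex{0,1} = 2
g(6) = mex{1,2} = 0
g(7) = mex{1,2} = 0
g(8) = mex{0,2} = 1
g(9) = mex{0,2} = 1
g(10) = mex{0,1} = 2
g(11) = mex{0,1} = 2
g(12) = mex{1,2} = 0
g(13) = mex{1,2} = 0
So g(13) = 0.

0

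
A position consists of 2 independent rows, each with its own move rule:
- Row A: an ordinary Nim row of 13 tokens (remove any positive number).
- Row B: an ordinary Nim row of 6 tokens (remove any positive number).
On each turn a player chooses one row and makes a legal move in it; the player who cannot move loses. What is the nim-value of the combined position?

11

Row A is a plain Nim row of size 13, so its Grundy value is 13.
Row B is a plain Nim row of size 6, so its Grundy value is 6.
The value of a disjunctive sum is the nim-sum of the parts.
Combined value = 13 ⊕ 6 = 11.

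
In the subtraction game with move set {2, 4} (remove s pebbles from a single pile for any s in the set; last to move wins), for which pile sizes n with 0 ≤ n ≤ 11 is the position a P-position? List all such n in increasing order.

0, 1, 6, 7

Grundy values for subtraction set {2, 4}:
g(0) = mex{} = 0
g(1) = mex{} = 0
g(2) = mex{0} = 1
g(3) = mex{0} = 1
g(4) = mex{0,1} = 2
g(5) = mex{0,1} = 2
g(6) = mex{1,2} = 0
g(7) = mex{1,2} = 0
g(8) = mex{0,2} = 1
g(9) = mex{0,2} = 1
g(10) = mex{0,1} = 2
g(11) = mex{0,1} = 2
The P-positions (g = 0) in 0..11 are 0, 1, 6, 7.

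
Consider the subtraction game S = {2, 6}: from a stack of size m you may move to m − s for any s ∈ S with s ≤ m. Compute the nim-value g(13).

0

Grundy values for subtraction set {2, 6}:
k:     0  1  2  3  4  5  6  7  8  9 10 11 12 13
g(k):  0  0  1  1  0  0  1  1  0  0  1  1  0  0
So g(13) = 0.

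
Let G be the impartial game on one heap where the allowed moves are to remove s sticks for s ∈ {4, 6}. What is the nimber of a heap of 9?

Compute g(0), g(1), … for moves {4, 6}:
k:     0  1  2  3  4  5  6  7  8  9
g(k):  0  0  0  0  1  1  1  1  2  2
So g(9) = 2.

2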